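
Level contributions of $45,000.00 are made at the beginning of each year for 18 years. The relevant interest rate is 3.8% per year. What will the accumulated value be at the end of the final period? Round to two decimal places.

This is an annuity due: 18 deposits of $45,000.00 at the beginning of each year.
Periodic rate r = 0.038 per year.
FV = PMT × [((1+r)^n − 1)/r] × (1+r) = 45,000 × [(1+r)^18 − 1] / r × (1+r) = $1,176,141.44

$1,176,141.44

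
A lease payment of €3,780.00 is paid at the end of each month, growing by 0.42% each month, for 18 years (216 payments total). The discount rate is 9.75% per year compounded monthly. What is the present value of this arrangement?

Periodic rate r = 0.0975/12 per month; n is counted in months.
Growing ordinary annuity: PV = PMT₁ × [1 − ((1+g)/(1+r))^n] / (r − g) = 3,780 × [1 − ((1+0.0042)/(1+r))^216] / (r − 0.0042) = €548,378.45.

€548,378.45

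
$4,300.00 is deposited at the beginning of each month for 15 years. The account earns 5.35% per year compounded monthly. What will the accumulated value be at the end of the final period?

$1,188,832.02

This is an annuity due: 180 deposits of $4,300.00 at the beginning of each month.
Periodic rate r = 0.0535/12 per month; n is counted in months.
FV = PMT × [((1+r)^n − 1)/r] × (1+r) = 4,300 × [(1+r)^180 − 1] / r × (1+r) = $1,188,832.02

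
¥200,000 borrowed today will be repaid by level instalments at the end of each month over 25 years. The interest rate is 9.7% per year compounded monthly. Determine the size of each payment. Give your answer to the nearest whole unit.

¥1,775

Level ordinary annuity; solve PV = PMT × [(1 − (1+r)^−n)/r] for PMT.
Periodic rate r = 0.097/12 per month; n is counted in months.
With n = 300: PMT = 200,000 / ([(1 − (1+r)^−n)/r]) = ¥1,775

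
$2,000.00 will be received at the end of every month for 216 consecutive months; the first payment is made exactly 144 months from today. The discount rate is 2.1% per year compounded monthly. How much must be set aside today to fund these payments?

Ordinary annuity of 216 payments, first payment at period 144.
Periodic rate r = 0.021/12 per month; n is counted in months.
The ordinary-annuity PV formula values the stream one period before the first payment (period 143); discount that back 143 periods:
PV₀ = 2,000 × [1 − (1+r)^−216] / r × (1+r)^−143 = $279,952.84

$279,952.84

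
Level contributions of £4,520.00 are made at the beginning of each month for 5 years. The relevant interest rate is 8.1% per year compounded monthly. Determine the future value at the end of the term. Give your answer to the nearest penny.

This is an annuity due: 60 deposits of £4,520.00 at the beginning of each month.
Periodic rate r = 0.081/12 per month; n is counted in months.
FV = PMT × [((1+r)^n − 1)/r] × (1+r) = 4,520 × [(1+r)^60 − 1] / r × (1+r) = £335,230.14

£335,230.14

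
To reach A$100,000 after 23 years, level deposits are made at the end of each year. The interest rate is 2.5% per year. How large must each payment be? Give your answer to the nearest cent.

Level ordinary annuity; solve FV = PMT × [((1+r)^n − 1)/r] for PMT.
Periodic rate r = 0.025 per year.
With n = 23: PMT = 100,000 / ([((1+r)^n − 1)/r]) = A$3,269.64

A$3,269.64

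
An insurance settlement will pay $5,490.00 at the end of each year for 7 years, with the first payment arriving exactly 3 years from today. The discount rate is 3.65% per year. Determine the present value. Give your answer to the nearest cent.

$31,072.08

Ordinary annuity of 7 payments, first payment at period 3.
Periodic rate r = 0.0365 per year.
The ordinary-annuity PV formula values the stream one period before the first payment (period 2); discount that back 2 periods:
PV₀ = 5,490 × [1 − (1+r)^−7] / r × (1+r)^−2 = $31,072.08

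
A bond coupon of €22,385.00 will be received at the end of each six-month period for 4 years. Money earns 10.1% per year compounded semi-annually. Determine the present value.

This is an ordinary annuity: 8 payments of €22,385.00 at the end of each six-month period.
Periodic rate r = 0.101/2 per half-year; n is counted in half-years.
PV = PMT × [(1 − (1+r)^−n)/r] = 22,385 × [1 − (1+r)^−8] / r = €144,387.04

€144,387.04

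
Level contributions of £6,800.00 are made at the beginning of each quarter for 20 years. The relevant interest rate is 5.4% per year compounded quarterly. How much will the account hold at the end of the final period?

£981,944.06

This is an annuity due: 80 deposits of £6,800.00 at the beginning of each quarter.
Periodic rate r = 0.054/4 per quarter; n is counted in quarters.
FV = PMT × [((1+r)^n − 1)/r] × (1+r) = 6,800 × [(1+r)^80 − 1] / r × (1+r) = £981,944.06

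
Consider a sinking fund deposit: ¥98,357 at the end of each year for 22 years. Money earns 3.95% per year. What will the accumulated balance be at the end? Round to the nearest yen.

This is an ordinary annuity: 22 deposits of ¥98,357 at the end of each year.
Periodic rate r = 0.0395 per year.
FV = PMT × [((1+r)^n − 1)/r] = 98,357 × [(1+r)^22 − 1] / r = ¥3,349,065

¥3,349,065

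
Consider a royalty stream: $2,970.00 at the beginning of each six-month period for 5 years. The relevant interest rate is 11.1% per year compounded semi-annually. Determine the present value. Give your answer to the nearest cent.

$23,572.65

This is an annuity due: 10 payments of $2,970.00 at the beginning of each six-month period.
Periodic rate r = 0.111/2 per half-year; n is counted in half-years.
PV = PMT × [(1 − (1+r)^−n)/r] × (1+r) = 2,970 × [1 − (1+r)^−10] / r × (1+r) = $23,572.65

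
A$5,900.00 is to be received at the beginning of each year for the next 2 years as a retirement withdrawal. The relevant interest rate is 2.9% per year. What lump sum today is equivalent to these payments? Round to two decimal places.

A$11,633.72

This is an annuity due: 2 payments of A$5,900.00 at the beginning of each year.
Periodic rate r = 0.029 per year.
PV = PMT × [(1 − (1+r)^−n)/r] × (1+r) = 5,900 × [1 − (1+r)^−2] / r × (1+r) = A$11,633.72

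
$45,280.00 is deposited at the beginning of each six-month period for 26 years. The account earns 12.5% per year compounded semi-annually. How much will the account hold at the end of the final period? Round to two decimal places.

$17,238,019.04

This is an annuity due: 52 deposits of $45,280.00 at the beginning of each six-month period.
Periodic rate r = 0.125/2 per half-year; n is counted in half-years.
FV = PMT × [((1+r)^n − 1)/r] × (1+r) = 45,280 × [(1+r)^52 − 1] / r × (1+r) = $17,238,019.04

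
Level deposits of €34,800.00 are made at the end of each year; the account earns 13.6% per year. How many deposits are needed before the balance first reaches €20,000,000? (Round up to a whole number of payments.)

Periodic rate r = 0.136 per year.
Ordinary annuity FV: 20,000,000 = 34,800 × [((1+r)^n − 1)/r].
(1+r)^n = 1 + 20,000,000 × r / 34,800, so n = ln(1 + 20,000,000·r/34,800) / ln(1+r) = 34.28.
Round up to a whole number of payments: n = 35.

35 payments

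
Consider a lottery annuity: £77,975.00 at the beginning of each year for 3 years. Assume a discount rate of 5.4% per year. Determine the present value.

£222,144.90

This is an annuity due: 3 payments of £77,975.00 at the beginning of each year.
Periodic rate r = 0.054 per year.
PV = PMT × [(1 − (1+r)^−n)/r] × (1+r) = 77,975 × [1 − (1+r)^−3] / r × (1+r) = £222,144.90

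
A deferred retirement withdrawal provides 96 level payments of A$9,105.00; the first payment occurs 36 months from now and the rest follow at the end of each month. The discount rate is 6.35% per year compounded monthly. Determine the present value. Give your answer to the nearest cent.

A$568,587.26

Ordinary annuity of 96 payments, first payment at period 36.
Periodic rate r = 0.0635/12 per month; n is counted in months.
The ordinary-annuity PV formula values the stream one period before the first payment (period 35); discount that back 35 periods:
PV₀ = 9,105 × [1 − (1+r)^−96] / r × (1+r)^−35 = A$568,587.26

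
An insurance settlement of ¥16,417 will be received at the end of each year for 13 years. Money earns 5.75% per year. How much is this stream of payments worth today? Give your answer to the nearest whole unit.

This is an ordinary annuity: 13 payments of ¥16,417 at the end of each year.
Periodic rate r = 0.0575 per year.
PV = PMT × [(1 − (1+r)^−n)/r] = 16,417 × [1 − (1+r)^−13] / r = ¥147,481

¥147,481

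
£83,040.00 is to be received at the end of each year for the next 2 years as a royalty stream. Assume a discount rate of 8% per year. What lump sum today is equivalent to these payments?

This is an ordinary annuity: 2 payments of £83,040.00 at the end of each year.
Periodic rate r = 0.08 per year.
PV = PMT × [(1 − (1+r)^−n)/r] = 83,040 × [1 − (1+r)^−2] / r = £148,082.30

£148,082.30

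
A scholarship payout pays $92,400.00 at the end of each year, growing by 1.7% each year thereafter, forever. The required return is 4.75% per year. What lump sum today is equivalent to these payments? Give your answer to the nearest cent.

Periodic rate r = 0.0475 per year.
Growing perpetuity (Gordon): PV = PMT₁ / (r − g) = 92,400 / (r − 0.017) = $3,029,508.20.

$3,029,508.20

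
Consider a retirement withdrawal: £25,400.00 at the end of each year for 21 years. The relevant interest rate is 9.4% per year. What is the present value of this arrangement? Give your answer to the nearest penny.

This is an ordinary annuity: 21 payments of £25,400.00 at the end of each year.
Periodic rate r = 0.094 per year.
PV = PMT × [(1 − (1+r)^−n)/r] = 25,400 × [1 − (1+r)^−21] / r = £229,254.45

£229,254.45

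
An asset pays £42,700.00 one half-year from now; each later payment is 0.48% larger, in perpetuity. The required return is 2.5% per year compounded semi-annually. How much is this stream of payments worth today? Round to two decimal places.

£5,545,454.55

Periodic rate r = 0.025/2 per half-year.
Growing perpetuity (Gordon): PV = PMT₁ / (r − g) = 42,700 / (r − 0.0048) = £5,545,454.55.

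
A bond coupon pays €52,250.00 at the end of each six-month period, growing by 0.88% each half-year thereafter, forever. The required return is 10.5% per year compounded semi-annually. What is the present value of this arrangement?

€1,195,652.17

Periodic rate r = 0.105/2 per half-year.
Growing perpetuity (Gordon): PV = PMT₁ / (r − g) = 52,250 / (r − 0.0088) = €1,195,652.17.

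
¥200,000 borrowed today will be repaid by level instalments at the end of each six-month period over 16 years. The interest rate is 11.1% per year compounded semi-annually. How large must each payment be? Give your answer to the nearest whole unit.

Level ordinary annuity; solve PV = PMT × [(1 − (1+r)^−n)/r] for PMT.
Periodic rate r = 0.111/2 per half-year; n is counted in half-years.
With n = 32: PMT = 200,000 / ([(1 − (1+r)^−n)/r]) = ¥13,496

¥13,496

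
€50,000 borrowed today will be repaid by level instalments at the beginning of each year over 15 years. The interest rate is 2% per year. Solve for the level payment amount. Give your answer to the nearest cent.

Level annuity due; solve PV = PMT × [(1 − (1+r)^−n)/r] × (1+r) for PMT.
Periodic rate r = 0.02 per year.
With n = 15: PMT = 50,000 / ([(1 − (1+r)^−n)/r] × (1+r)) = €3,814.97

€3,814.97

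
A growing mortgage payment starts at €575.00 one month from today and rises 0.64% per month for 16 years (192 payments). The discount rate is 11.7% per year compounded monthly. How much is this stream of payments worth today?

Periodic rate r = 0.117/12 per month; n is counted in months.
Growing ordinary annuity: PV = PMT₁ × [1 − ((1+g)/(1+r))^n] / (r − g) = 575 × [1 − ((1+0.0064)/(1+r))^192] / (r − 0.0064) = €80,959.57.

€80,959.57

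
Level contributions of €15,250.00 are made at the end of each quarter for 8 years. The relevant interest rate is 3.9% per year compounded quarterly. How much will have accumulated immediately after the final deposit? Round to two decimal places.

€569,476.82

This is an ordinary annuity: 32 deposits of €15,250.00 at the end of each quarter.
Periodic rate r = 0.039/4 per quarter; n is counted in quarters.
FV = PMT × [((1+r)^n − 1)/r] = 15,250 × [(1+r)^32 − 1] / r = €569,476.82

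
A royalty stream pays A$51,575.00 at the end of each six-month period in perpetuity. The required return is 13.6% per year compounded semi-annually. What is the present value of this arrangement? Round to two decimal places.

Periodic rate r = 0.136/2 per half-year.
Level perpetuity: PV = PMT / r = 51,575 / (0.136/2) = A$758,455.88.

A$758,455.88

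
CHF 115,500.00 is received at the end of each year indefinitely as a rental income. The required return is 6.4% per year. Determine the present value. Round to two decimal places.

Periodic rate r = 0.064 per year.
Level perpetuity: PV = PMT / r = 115,500 / (0.064) = CHF 1,804,687.50.

CHF 1,804,687.50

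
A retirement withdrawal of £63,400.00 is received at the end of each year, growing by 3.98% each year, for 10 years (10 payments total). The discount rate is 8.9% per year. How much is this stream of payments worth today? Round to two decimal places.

Periodic rate r = 0.089 per year.
Growing ordinary annuity: PV = PMT₁ × [1 − ((1+g)/(1+r))^n] / (r − g) = 63,400 × [1 − ((1+0.0398)/(1+r))^10] / (r − 0.0398) = £477,015.18.

£477,015.18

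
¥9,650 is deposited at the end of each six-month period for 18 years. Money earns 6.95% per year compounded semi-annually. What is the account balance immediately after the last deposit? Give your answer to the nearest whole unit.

This is an ordinary annuity: 36 deposits of ¥9,650 at the end of each six-month period.
Periodic rate r = 0.0695/2 per half-year; n is counted in half-years.
FV = PMT × [((1+r)^n − 1)/r] = 9,650 × [(1+r)^36 − 1] / r = ¥672,137

¥672,137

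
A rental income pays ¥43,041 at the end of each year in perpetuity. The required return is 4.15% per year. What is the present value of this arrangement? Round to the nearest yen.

Periodic rate r = 0.0415 per year.
Level perpetuity: PV = PMT / r = 43,041 / (0.0415) = ¥1,037,133.

¥1,037,133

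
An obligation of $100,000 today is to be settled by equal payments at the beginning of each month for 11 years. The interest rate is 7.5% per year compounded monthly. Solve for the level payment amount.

$1,107.88

Level annuity due; solve PV = PMT × [(1 − (1+r)^−n)/r] × (1+r) for PMT.
Periodic rate r = 0.075/12 per month; n is counted in months.
With n = 132: PMT = 100,000 / ([(1 − (1+r)^−n)/r] × (1+r)) = $1,107.88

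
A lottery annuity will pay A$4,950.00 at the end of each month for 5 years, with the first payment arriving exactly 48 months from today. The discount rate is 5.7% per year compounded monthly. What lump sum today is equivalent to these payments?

Ordinary annuity of 60 payments, first payment at period 48.
Periodic rate r = 0.057/12 per month; n is counted in months.
The ordinary-annuity PV formula values the stream one period before the first payment (period 47); discount that back 47 periods:
PV₀ = 4,950 × [1 − (1+r)^−60] / r × (1+r)^−47 = A$206,405.74

A$206,405.74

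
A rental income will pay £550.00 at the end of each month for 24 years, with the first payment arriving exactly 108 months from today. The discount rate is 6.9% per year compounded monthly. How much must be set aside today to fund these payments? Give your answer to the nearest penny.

Ordinary annuity of 288 payments, first payment at period 108.
Periodic rate r = 0.069/12 per month; n is counted in months.
The ordinary-annuity PV formula values the stream one period before the first payment (period 107); discount that back 107 periods:
PV₀ = 550 × [1 − (1+r)^−288] / r × (1+r)^−107 = £41,857.63

£41,857.63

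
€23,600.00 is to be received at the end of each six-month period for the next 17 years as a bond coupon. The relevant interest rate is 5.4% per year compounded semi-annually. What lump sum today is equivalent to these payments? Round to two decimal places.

€520,766.33

This is an ordinary annuity: 34 payments of €23,600.00 at the end of each six-month period.
Periodic rate r = 0.054/2 per half-year; n is counted in half-years.
PV = PMT × [(1 − (1+r)^−n)/r] = 23,600 × [1 − (1+r)^−34] / r = €520,766.33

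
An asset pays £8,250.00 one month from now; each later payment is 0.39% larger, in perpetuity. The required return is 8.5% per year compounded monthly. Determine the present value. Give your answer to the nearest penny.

£2,591,623.04

Periodic rate r = 0.085/12 per month.
Growing perpetuity (Gordon): PV = PMT₁ / (r − g) = 8,250 / (r − 0.0039) = £2,591,623.04.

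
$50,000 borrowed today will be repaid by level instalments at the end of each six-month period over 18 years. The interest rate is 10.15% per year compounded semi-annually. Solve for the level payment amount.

$3,050.89

Level ordinary annuity; solve PV = PMT × [(1 − (1+r)^−n)/r] for PMT.
Periodic rate r = 0.1015/2 per half-year; n is counted in half-years.
With n = 36: PMT = 50,000 / ([(1 − (1+r)^−n)/r]) = $3,050.89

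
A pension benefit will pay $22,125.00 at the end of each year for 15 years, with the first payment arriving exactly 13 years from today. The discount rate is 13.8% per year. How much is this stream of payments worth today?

$29,097.41

Ordinary annuity of 15 payments, first payment at period 13.
Periodic rate r = 0.138 per year.
The ordinary-annuity PV formula values the stream one period before the first payment (period 12); discount that back 12 periods:
PV₀ = 22,125 × [1 − (1+r)^−15] / r × (1+r)^−12 = $29,097.41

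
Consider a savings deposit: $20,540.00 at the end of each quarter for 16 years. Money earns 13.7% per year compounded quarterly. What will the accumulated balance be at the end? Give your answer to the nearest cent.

$4,576,047.51

This is an ordinary annuity: 64 deposits of $20,540.00 at the end of each quarter.
Periodic rate r = 0.137/4 per quarter; n is counted in quarters.
FV = PMT × [((1+r)^n − 1)/r] = 20,540 × [(1+r)^64 − 1] / r = $4,576,047.51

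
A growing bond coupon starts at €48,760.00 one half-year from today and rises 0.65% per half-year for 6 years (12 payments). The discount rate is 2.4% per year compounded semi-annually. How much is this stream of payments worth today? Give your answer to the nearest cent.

€561,208.50

Periodic rate r = 0.024/2 per half-year; n is counted in half-years.
Growing ordinary annuity: PV = PMT₁ × [1 − ((1+g)/(1+r))^n] / (r − g) = 48,760 × [1 − ((1+0.0065)/(1+r))^12] / (r − 0.0065) = €561,208.50.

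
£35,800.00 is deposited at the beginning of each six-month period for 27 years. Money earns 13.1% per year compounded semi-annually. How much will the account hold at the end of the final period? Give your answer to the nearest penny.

This is an annuity due: 54 deposits of £35,800.00 at the beginning of each six-month period.
Periodic rate r = 0.131/2 per half-year; n is counted in half-years.
FV = PMT × [((1+r)^n − 1)/r] × (1+r) = 35,800 × [(1+r)^54 − 1] / r × (1+r) = £17,327,062.46

£17,327,062.46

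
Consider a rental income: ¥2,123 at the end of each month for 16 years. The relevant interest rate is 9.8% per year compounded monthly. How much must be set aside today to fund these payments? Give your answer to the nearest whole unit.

This is an ordinary annuity: 192 payments of ¥2,123 at the end of each month.
Periodic rate r = 0.098/12 per month; n is counted in months.
PV = PMT × [(1 − (1+r)^−n)/r] = 2,123 × [1 − (1+r)^−192] / r = ¥205,421

¥205,421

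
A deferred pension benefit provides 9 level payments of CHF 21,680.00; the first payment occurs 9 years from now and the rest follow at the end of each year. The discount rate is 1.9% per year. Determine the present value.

CHF 152,950.22

Ordinary annuity of 9 payments, first payment at period 9.
Periodic rate r = 0.019 per year.
The ordinary-annuity PV formula values the stream one period before the first payment (period 8); discount that back 8 periods:
PV₀ = 21,680 × [1 − (1+r)^−9] / r × (1+r)^−8 = CHF 152,950.22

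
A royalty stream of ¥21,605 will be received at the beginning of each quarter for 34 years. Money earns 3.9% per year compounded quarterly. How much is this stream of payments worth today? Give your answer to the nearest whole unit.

This is an annuity due: 136 payments of ¥21,605 at the beginning of each quarter.
Periodic rate r = 0.039/4 per quarter; n is counted in quarters.
PV = PMT × [(1 − (1+r)^−n)/r] × (1+r) = 21,605 × [1 − (1+r)^−136] / r × (1+r) = ¥1,639,534

¥1,639,534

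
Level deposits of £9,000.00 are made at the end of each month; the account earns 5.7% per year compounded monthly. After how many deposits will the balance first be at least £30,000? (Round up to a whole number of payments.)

4 payments

Periodic rate r = 0.057/12 per month; n is counted in months.
Ordinary annuity FV: 30,000 = 9,000 × [((1+r)^n − 1)/r].
(1+r)^n = 1 + 30,000 × r / 9,000, so n = ln(1 + 30,000·r/9,000) / ln(1+r) = 3.32.
Round up to a whole number of payments: n = 4.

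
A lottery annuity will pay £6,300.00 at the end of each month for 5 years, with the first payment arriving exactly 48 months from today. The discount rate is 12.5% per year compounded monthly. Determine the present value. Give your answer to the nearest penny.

Ordinary annuity of 60 payments, first payment at period 48.
Periodic rate r = 0.125/12 per month; n is counted in months.
The ordinary-annuity PV formula values the stream one period before the first payment (period 47); discount that back 47 periods:
PV₀ = 6,300 × [1 − (1+r)^−60] / r × (1+r)^−47 = £172,057.76

£172,057.76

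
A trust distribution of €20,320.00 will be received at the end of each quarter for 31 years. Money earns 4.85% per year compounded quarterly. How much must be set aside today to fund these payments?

This is an ordinary annuity: 124 payments of €20,320.00 at the end of each quarter.
Periodic rate r = 0.0485/4 per quarter; n is counted in quarters.
PV = PMT × [(1 − (1+r)^−n)/r] = 20,320 × [1 − (1+r)^−124] / r = €1,299,859.64

€1,299,859.64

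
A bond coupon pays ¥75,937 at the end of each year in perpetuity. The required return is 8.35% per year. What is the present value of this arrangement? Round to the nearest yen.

¥909,425

Periodic rate r = 0.0835 per year.
Level perpetuity: PV = PMT / r = 75,937 / (0.0835) = ¥909,425.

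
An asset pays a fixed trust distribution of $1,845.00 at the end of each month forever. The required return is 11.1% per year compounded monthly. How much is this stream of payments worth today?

$199,459.46

Periodic rate r = 0.111/12 per month.
Level perpetuity: PV = PMT / r = 1,845 / (0.111/12) = $199,459.46.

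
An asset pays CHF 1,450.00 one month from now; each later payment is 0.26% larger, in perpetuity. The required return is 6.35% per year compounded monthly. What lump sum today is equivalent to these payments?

Periodic rate r = 0.0635/12 per month.
Growing perpetuity (Gordon): PV = PMT₁ / (r − g) = 1,450 / (r − 0.0026) = CHF 538,699.69.

CHF 538,699.69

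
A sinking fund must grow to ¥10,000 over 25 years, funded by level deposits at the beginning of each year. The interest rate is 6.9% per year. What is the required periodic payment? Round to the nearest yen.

Level annuity due; solve FV = PMT × [((1+r)^n − 1)/r] × (1+r) for PMT.
Periodic rate r = 0.069 per year.
With n = 25: PMT = 10,000 / ([((1+r)^n − 1)/r] × (1+r)) = ¥150

¥150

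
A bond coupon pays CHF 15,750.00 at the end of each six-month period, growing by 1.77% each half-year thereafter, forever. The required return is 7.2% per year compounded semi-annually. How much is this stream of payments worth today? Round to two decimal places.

Periodic rate r = 0.072/2 per half-year.
Growing perpetuity (Gordon): PV = PMT₁ / (r − g) = 15,750 / (r − 0.0177) = CHF 860,655.74.

CHF 860,655.74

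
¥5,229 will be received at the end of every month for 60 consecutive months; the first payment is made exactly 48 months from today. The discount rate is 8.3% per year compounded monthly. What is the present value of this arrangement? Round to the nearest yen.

Ordinary annuity of 60 payments, first payment at period 48.
Periodic rate r = 0.083/12 per month; n is counted in months.
The ordinary-annuity PV formula values the stream one period before the first payment (period 47); discount that back 47 periods:
PV₀ = 5,229 × [1 − (1+r)^−60] / r × (1+r)^−47 = ¥185,209

¥185,209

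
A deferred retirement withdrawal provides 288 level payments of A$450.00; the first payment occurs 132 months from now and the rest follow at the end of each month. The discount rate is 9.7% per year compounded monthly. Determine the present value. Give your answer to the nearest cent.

Ordinary annuity of 288 payments, first payment at period 132.
Periodic rate r = 0.097/12 per month; n is counted in months.
The ordinary-annuity PV formula values the stream one period before the first payment (period 131); discount that back 131 periods:
PV₀ = 450 × [1 − (1+r)^−288] / r × (1+r)^−131 = A$17,482.34

A$17,482.34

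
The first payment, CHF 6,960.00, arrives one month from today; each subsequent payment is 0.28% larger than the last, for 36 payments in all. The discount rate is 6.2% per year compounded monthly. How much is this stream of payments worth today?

CHF 239,269.97

Periodic rate r = 0.062/12 per month; n is counted in months.
Growing ordinary annuity: PV = PMT₁ × [1 − ((1+g)/(1+r))^n] / (r − g) = 6,960 × [1 − ((1+0.0028)/(1+r))^36] / (r − 0.0028) = CHF 239,269.97.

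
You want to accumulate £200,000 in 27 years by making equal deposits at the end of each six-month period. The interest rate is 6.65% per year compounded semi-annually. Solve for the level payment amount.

Level ordinary annuity; solve FV = PMT × [((1+r)^n − 1)/r] for PMT.
Periodic rate r = 0.0665/2 per half-year; n is counted in half-years.
With n = 54: PMT = 200,000 / ([((1+r)^n − 1)/r]) = £1,371.38

£1,371.38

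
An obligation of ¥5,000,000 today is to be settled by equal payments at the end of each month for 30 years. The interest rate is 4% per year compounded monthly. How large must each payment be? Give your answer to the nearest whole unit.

¥23,871

Level ordinary annuity; solve PV = PMT × [(1 − (1+r)^−n)/r] for PMT.
Periodic rate r = 0.04/12 per month; n is counted in months.
With n = 360: PMT = 5,000,000 / ([(1 − (1+r)^−n)/r]) = ¥23,871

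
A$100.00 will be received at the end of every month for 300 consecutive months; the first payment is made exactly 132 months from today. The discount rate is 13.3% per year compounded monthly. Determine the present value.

Ordinary annuity of 300 payments, first payment at period 132.
Periodic rate r = 0.133/12 per month; n is counted in months.
The ordinary-annuity PV formula values the stream one period before the first payment (period 131); discount that back 131 periods:
PV₀ = 100 × [1 − (1+r)^−300] / r × (1+r)^−131 = A$2,051.30

A$2,051.30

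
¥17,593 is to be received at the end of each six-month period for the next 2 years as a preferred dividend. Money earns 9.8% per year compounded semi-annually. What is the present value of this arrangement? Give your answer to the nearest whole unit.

This is an ordinary annuity: 4 payments of ¥17,593 at the end of each six-month period.
Periodic rate r = 0.098/2 per half-year; n is counted in half-years.
PV = PMT × [(1 − (1+r)^−n)/r] = 17,593 × [1 − (1+r)^−4] / r = ¥62,529

¥62,529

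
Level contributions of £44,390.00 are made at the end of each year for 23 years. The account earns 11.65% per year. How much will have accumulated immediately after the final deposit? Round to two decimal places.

£4,424,153.16

This is an ordinary annuity: 23 deposits of £44,390.00 at the end of each year.
Periodic rate r = 0.1165 per year.
FV = PMT × [((1+r)^n − 1)/r] = 44,390 × [(1+r)^23 − 1] / r = £4,424,153.16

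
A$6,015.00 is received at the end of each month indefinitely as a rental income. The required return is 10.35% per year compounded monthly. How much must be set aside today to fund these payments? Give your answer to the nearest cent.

A$697,391.30

Periodic rate r = 0.1035/12 per month.
Level perpetuity: PV = PMT / r = 6,015 / (0.1035/12) = A$697,391.30.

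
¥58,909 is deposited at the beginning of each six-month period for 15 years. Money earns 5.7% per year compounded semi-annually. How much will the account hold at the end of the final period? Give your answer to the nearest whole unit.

This is an annuity due: 30 deposits of ¥58,909 at the beginning of each six-month period.
Periodic rate r = 0.057/2 per half-year; n is counted in half-years.
FV = PMT × [((1+r)^n − 1)/r] × (1+r) = 58,909 × [(1+r)^30 − 1] / r × (1+r) = ¥2,813,460

¥2,813,460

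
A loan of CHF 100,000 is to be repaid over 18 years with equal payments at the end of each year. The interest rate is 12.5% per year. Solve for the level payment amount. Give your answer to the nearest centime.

CHF 14,204.87

Level ordinary annuity; solve PV = PMT × [(1 − (1+r)^−n)/r] for PMT.
Periodic rate r = 0.125 per year.
With n = 18: PMT = 100,000 / ([(1 − (1+r)^−n)/r]) = CHF 14,204.87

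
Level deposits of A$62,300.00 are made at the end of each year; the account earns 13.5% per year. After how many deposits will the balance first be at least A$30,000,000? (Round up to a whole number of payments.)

34 payments

Periodic rate r = 0.135 per year.
Ordinary annuity FV: 30,000,000 = 62,300 × [((1+r)^n − 1)/r].
(1+r)^n = 1 + 30,000,000 × r / 62,300, so n = ln(1 + 30,000,000·r/62,300) / ln(1+r) = 33.09.
Round up to a whole number of payments: n = 34.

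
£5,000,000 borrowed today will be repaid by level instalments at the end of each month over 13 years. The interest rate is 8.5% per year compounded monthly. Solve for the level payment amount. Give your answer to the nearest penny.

£53,058.96

Level ordinary annuity; solve PV = PMT × [(1 − (1+r)^−n)/r] for PMT.
Periodic rate r = 0.085/12 per month; n is counted in months.
With n = 156: PMT = 5,000,000 / ([(1 − (1+r)^−n)/r]) = £53,058.96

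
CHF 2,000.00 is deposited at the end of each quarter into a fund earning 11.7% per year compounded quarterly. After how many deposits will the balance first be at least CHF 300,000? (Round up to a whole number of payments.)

Periodic rate r = 0.117/4 per quarter; n is counted in quarters.
Ordinary annuity FV: 300,000 = 2,000 × [((1+r)^n − 1)/r].
(1+r)^n = 1 + 300,000 × r / 2,000, so n = ln(1 + 300,000·r/2,000) / ln(1+r) = 58.41.
Round up to a whole number of payments: n = 59.

59 payments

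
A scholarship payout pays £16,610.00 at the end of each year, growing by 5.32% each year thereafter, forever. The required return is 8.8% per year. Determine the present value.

Periodic rate r = 0.088 per year.
Growing perpetuity (Gordon): PV = PMT₁ / (r − g) = 16,610 / (r − 0.0532) = £477,298.85.

£477,298.85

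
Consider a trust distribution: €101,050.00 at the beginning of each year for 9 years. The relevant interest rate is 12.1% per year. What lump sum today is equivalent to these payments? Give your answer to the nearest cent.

€601,280.98

This is an annuity due: 9 payments of €101,050.00 at the beginning of each year.
Periodic rate r = 0.121 per year.
PV = PMT × [(1 − (1+r)^−n)/r] × (1+r) = 101,050 × [1 − (1+r)^−9] / r × (1+r) = €601,280.98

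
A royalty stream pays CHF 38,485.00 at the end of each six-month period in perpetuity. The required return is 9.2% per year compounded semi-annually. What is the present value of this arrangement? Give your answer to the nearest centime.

Periodic rate r = 0.092/2 per half-year.
Level perpetuity: PV = PMT / r = 38,485 / (0.092/2) = CHF 836,630.43.

CHF 836,630.43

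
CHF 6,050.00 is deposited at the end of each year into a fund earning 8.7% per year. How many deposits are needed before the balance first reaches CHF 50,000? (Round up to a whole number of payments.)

7 payments

Periodic rate r = 0.087 per year.
Ordinary annuity FV: 50,000 = 6,050 × [((1+r)^n − 1)/r].
(1+r)^n = 1 + 50,000 × r / 6,050, so n = ln(1 + 50,000·r/6,050) / ln(1+r) = 6.49.
Round up to a whole number of payments: n = 7.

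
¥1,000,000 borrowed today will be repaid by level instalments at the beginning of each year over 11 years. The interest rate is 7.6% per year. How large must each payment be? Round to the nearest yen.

Level annuity due; solve PV = PMT × [(1 − (1+r)^−n)/r] × (1+r) for PMT.
Periodic rate r = 0.076 per year.
With n = 11: PMT = 1,000,000 / ([(1 − (1+r)^−n)/r] × (1+r)) = ¥127,667

¥127,667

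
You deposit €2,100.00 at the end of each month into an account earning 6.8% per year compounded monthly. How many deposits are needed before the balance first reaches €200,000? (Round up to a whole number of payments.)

Periodic rate r = 0.068/12 per month; n is counted in months.
Ordinary annuity FV: 200,000 = 2,100 × [((1+r)^n − 1)/r].
(1+r)^n = 1 + 200,000 × r / 2,100, so n = ln(1 + 200,000·r/2,100) / ln(1+r) = 76.38.
Round up to a whole number of payments: n = 77.

77 payments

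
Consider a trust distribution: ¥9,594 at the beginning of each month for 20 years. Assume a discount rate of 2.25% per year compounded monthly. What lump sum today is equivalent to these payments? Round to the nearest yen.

¥1,856,283

This is an annuity due: 240 payments of ¥9,594 at the beginning of each month.
Periodic rate r = 0.0225/12 per month; n is counted in months.
PV = PMT × [(1 − (1+r)^−n)/r] × (1+r) = 9,594 × [1 − (1+r)^−240] / r × (1+r) = ¥1,856,283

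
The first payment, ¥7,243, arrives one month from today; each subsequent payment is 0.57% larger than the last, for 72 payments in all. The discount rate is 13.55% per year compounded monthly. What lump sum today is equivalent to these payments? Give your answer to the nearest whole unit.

Periodic rate r = 0.1355/12 per month; n is counted in months.
Growing ordinary annuity: PV = PMT₁ × [1 − ((1+g)/(1+r))^n] / (r − g) = 7,243 × [1 − ((1+0.0057)/(1+r))^72] / (r − 0.0057) = ¥426,354.

¥426,354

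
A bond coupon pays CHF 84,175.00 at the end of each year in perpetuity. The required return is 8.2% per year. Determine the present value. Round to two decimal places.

CHF 1,026,524.39

Periodic rate r = 0.082 per year.
Level perpetuity: PV = PMT / r = 84,175 / (0.082) = CHF 1,026,524.39.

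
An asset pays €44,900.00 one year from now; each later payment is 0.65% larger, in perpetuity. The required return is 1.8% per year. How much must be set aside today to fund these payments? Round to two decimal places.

Periodic rate r = 0.018 per year.
Growing perpetuity (Gordon): PV = PMT₁ / (r − g) = 44,900 / (r − 0.0065) = €3,904,347.83.

€3,904,347.83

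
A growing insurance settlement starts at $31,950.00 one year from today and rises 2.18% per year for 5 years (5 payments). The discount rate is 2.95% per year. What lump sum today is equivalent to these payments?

Periodic rate r = 0.0295 per year.
Growing ordinary annuity: PV = PMT₁ × [1 − ((1+g)/(1+r))^n] / (r − g) = 31,950 × [1 − ((1+0.0218)/(1+r))^5] / (r − 0.0218) = $152,868.53.

$152,868.53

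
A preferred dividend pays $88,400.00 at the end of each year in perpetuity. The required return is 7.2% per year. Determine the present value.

$1,227,777.78

Periodic rate r = 0.072 per year.
Level perpetuity: PV = PMT / r = 88,400 / (0.072) = $1,227,777.78.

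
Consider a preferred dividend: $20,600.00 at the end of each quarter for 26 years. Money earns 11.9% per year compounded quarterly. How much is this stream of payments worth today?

$659,606.82

This is an ordinary annuity: 104 payments of $20,600.00 at the end of each quarter.
Periodic rate r = 0.119/4 per quarter; n is counted in quarters.
PV = PMT × [(1 − (1+r)^−n)/r] = 20,600 × [1 − (1+r)^−104] / r = $659,606.82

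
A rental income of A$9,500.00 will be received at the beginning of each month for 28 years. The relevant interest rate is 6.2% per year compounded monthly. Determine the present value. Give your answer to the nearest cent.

This is an annuity due: 336 payments of A$9,500.00 at the beginning of each month.
Periodic rate r = 0.062/12 per month; n is counted in months.
PV = PMT × [(1 − (1+r)^−n)/r] × (1+r) = 9,500 × [1 − (1+r)^−336] / r × (1+r) = A$1,521,052.09

A$1,521,052.09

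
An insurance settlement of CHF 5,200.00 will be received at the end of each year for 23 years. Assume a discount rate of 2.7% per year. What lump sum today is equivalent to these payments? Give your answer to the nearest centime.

CHF 88,236.12

This is an ordinary annuity: 23 payments of CHF 5,200.00 at the end of each year.
Periodic rate r = 0.027 per year.
PV = PMT × [(1 − (1+r)^−n)/r] = 5,200 × [1 − (1+r)^−23] / r = CHF 88,236.12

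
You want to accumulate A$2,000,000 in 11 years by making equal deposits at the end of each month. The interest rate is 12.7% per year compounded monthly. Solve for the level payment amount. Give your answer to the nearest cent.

A$7,023.99

Level ordinary annuity; solve FV = PMT × [((1+r)^n − 1)/r] for PMT.
Periodic rate r = 0.127/12 per month; n is counted in months.
With n = 132: PMT = 2,000,000 / ([((1+r)^n − 1)/r]) = A$7,023.99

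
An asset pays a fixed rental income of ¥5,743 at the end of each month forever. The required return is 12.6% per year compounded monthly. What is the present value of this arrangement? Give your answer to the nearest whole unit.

Periodic rate r = 0.126/12 per month.
Level perpetuity: PV = PMT / r = 5,743 / (0.126/12) = ¥546,952.

¥546,952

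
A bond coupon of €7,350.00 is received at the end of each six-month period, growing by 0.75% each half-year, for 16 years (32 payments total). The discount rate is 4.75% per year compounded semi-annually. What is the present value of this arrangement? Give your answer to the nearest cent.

€181,244.56

Periodic rate r = 0.0475/2 per half-year; n is counted in half-years.
Growing ordinary annuity: PV = PMT₁ × [1 − ((1+g)/(1+r))^n] / (r − g) = 7,350 × [1 − ((1+0.0075)/(1+r))^32] / (r − 0.0075) = €181,244.56.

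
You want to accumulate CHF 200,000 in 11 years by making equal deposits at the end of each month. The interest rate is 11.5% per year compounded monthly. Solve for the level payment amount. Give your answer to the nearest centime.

Level ordinary annuity; solve FV = PMT × [((1+r)^n − 1)/r] for PMT.
Periodic rate r = 0.115/12 per month; n is counted in months.
With n = 132: PMT = 200,000 / ([((1+r)^n − 1)/r]) = CHF 760.03

CHF 760.03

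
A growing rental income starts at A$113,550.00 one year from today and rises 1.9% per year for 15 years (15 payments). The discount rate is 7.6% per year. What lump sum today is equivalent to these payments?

A$1,111,581.72

Periodic rate r = 0.076 per year.
Growing ordinary annuity: PV = PMT₁ × [1 − ((1+g)/(1+r))^n] / (r − g) = 113,550 × [1 − ((1+0.019)/(1+r))^15] / (r − 0.019) = A$1,111,581.72.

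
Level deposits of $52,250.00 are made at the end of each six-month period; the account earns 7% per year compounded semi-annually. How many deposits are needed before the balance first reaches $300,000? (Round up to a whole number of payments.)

Periodic rate r = 0.07/2 per half-year; n is counted in half-years.
Ordinary annuity FV: 300,000 = 52,250 × [((1+r)^n − 1)/r].
(1+r)^n = 1 + 300,000 × r / 52,250, so n = ln(1 + 300,000·r/52,250) / ln(1+r) = 5.32.
Round up to a whole number of payments: n = 6.

6 payments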